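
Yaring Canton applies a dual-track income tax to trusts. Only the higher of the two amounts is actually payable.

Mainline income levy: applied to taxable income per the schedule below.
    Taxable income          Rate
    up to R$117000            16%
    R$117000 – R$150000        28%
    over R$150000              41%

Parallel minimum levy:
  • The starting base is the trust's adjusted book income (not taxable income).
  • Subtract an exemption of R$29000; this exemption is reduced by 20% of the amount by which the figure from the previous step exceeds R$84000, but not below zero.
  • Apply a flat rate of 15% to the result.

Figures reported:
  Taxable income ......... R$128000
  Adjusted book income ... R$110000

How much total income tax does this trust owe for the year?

Parallel minimum levy:
  Base (adjusted book income): R$110000
  Exemption: R$29000 − 20% × (R$110000 − R$84000) = R$29000 − R$5200 = R$23800
  Base: R$110000 − R$23800 = R$86200
  R$86200 × 15% = R$12930

Mainline income levy:
  R$117000 × 16% = R$18720
  R$11000 × 28% = R$3080
  → R$21800

R$21800 > R$12930, so the mainline income levy governs.

R$21800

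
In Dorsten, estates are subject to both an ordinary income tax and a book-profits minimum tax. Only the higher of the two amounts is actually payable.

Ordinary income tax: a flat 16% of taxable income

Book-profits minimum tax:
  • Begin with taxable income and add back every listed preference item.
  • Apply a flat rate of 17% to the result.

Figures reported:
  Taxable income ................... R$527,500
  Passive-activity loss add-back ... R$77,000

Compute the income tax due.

R$102,765

Book-profits minimum tax:
  Adjusted income: R$527,500 + R$77,000 = R$604,500
  R$604,500 × 17% = R$102,765

Ordinary income tax:
  R$527,500 × 16% = R$84,400

R$102,765 > R$84,400, so the book-profits minimum tax is the binding amount.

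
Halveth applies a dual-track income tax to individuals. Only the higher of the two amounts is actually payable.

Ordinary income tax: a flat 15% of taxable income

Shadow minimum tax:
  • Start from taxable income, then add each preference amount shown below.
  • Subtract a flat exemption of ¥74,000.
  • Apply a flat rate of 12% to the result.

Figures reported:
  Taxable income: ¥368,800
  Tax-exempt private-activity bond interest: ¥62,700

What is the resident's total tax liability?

¥55,320

Ordinary income tax:
  ¥368,800 × 15% = ¥55,320

Shadow minimum tax:
  Adjusted income: ¥368,800 + ¥62,700 = ¥431,500
  Less exemption ¥74,000 → base ¥357,500
  ¥357,500 × 12% = ¥42,900

¥55,320 > ¥42,900, so the ordinary income tax governs.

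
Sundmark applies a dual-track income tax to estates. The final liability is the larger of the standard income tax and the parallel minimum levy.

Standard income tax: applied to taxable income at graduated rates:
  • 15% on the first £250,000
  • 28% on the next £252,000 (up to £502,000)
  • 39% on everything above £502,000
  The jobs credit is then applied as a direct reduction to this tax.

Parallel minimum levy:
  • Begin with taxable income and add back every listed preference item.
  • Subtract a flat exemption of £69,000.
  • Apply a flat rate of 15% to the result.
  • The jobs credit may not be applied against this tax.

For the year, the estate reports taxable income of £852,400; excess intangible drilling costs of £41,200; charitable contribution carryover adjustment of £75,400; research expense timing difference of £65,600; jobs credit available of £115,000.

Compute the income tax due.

Parallel minimum levy:
  Adjusted income: £852,400 + £41,200 + £75,400 + £65,600 = £1,034,600
  Less exemption £69,000 → base £965,600
  £965,600 × 15% = £144,840

Standard income tax:
  £250,000 × 15% = £37,500
  £252,000 × 28% = £70,560
  £350,400 × 39% = £136,656
  → £244,716
  Less jobs credit £115,000 → £129,716

£144,840 > £129,716, so the parallel minimum levy is the binding amount.

£144,840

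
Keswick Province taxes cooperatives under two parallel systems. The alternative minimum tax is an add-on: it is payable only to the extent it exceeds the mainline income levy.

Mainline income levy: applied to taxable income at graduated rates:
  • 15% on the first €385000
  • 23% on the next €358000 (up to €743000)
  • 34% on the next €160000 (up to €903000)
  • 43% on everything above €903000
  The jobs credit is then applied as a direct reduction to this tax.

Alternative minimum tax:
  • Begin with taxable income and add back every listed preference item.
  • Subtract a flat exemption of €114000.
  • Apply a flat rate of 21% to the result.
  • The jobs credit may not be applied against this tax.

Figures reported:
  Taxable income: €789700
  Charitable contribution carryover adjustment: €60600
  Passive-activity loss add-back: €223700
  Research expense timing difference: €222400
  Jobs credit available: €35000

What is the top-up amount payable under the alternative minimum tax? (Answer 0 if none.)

Alternative minimum tax:
  Adjusted income: €789700 + €60600 + €223700 + €222400 = €1296400
  Less exemption €114000 → base €1182400
  €1182400 × 21% = €248304

Mainline income levy:
  €385000 × 15% = €57750
  €358000 × 23% = €82340
  €46700 × 34% = €15878
  → €155968
  Less jobs credit €35000 → €120968

Excess of alternative minimum tax over mainline income levy: €248304 − €120968 = €127336.

€127336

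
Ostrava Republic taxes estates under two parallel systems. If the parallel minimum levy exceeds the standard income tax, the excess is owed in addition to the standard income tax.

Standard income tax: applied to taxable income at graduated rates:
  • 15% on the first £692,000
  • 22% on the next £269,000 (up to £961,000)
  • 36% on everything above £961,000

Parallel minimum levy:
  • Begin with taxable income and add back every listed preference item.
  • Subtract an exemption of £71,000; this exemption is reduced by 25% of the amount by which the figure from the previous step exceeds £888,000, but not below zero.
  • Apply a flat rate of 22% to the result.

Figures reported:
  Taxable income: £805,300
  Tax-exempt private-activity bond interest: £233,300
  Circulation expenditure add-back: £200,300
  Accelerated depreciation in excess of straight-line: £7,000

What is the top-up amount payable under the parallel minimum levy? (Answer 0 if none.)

£145,372

Standard income tax:
  £692,000 × 15% = £103,800
  £113,300 × 22% = £24,926
  → £128,726

Parallel minimum levy:
  Adjusted income: £805,300 + £233,300 + £200,300 + £7,000 = £1,245,900
  Exemption: 25% × (£1,245,900 − £888,000) = £89,475 ≥ £71,000, so the exemption is fully phased out
  Base: £1,245,900 − £0 = £1,245,900
  £1,245,900 × 22% = £274,098

Excess of parallel minimum levy over standard income tax: £274,098 − £128,726 = £145,372.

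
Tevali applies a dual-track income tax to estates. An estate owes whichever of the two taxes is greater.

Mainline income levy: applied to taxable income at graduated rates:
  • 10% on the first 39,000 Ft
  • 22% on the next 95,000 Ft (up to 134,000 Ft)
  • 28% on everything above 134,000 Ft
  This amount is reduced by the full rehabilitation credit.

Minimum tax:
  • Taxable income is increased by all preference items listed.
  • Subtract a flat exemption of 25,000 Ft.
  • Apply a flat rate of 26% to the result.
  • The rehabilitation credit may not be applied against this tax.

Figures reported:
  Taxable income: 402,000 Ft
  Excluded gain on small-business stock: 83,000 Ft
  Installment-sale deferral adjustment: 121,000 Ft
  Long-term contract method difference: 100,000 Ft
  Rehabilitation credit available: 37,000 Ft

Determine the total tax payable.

Mainline income levy:
  39,000 Ft × 10% = 3,900 Ft
  95,000 Ft × 22% = 20,900 Ft
  268,000 Ft × 28% = 75,040 Ft
  → 99,840 Ft
  Less rehabilitation credit 37,000 Ft → 62,840 Ft

Minimum tax:
  Adjusted income: 402,000 Ft + 83,000 Ft + 121,000 Ft + 100,000 Ft = 706,000 Ft
  Less exemption 25,000 Ft → base 681,000 Ft
  681,000 Ft × 26% = 177,060 Ft

177,060 Ft > 62,840 Ft, so the minimum tax is the binding amount.

177,060 Ft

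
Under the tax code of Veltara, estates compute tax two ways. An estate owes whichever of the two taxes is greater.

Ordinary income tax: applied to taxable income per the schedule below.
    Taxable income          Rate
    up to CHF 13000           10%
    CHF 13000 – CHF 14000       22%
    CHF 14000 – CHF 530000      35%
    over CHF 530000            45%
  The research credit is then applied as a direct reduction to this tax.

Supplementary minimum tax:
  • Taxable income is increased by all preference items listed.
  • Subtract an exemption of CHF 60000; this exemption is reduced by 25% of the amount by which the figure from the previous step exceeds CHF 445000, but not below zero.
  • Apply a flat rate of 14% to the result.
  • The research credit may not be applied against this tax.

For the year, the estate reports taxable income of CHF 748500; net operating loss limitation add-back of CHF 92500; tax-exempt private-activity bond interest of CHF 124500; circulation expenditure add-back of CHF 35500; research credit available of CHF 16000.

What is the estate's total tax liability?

Supplementary minimum tax:
  Adjusted income: CHF 748500 + CHF 92500 + CHF 124500 + CHF 35500 = CHF 1001000
  Exemption: 25% × (CHF 1001000 − CHF 445000) = CHF 139000 ≥ CHF 60000, so the exemption is fully phased out
  Base: CHF 1001000 − CHF 0 = CHF 1001000
  CHF 1001000 × 14% = CHF 140140

Ordinary income tax:
  CHF 13000 × 10% = CHF 1300
  CHF 1000 × 22% = CHF 220
  CHF 516000 × 35% = CHF 180600
  CHF 218500 × 45% = CHF 98325
  → CHF 280445
  Less research credit CHF 16000 → CHF 264445

CHF 264445 > CHF 140140, so the ordinary income tax governs.

CHF 264445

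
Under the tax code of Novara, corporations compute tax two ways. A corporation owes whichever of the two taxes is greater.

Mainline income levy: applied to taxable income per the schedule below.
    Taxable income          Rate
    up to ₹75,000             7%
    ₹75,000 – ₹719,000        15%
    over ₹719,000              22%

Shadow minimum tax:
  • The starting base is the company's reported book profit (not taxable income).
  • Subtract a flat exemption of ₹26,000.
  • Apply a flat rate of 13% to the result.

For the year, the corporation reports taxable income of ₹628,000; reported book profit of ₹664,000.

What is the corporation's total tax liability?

Mainline income levy:
  ₹75,000 × 7% = ₹5,250
  ₹553,000 × 15% = ₹82,950
  → ₹88,200

Shadow minimum tax:
  Base (reported book profit): ₹664,000
  Less exemption ₹26,000 → base ₹638,000
  ₹638,000 × 13% = ₹82,940

₹88,200 > ₹82,940, so the mainline income levy governs.

₹88,200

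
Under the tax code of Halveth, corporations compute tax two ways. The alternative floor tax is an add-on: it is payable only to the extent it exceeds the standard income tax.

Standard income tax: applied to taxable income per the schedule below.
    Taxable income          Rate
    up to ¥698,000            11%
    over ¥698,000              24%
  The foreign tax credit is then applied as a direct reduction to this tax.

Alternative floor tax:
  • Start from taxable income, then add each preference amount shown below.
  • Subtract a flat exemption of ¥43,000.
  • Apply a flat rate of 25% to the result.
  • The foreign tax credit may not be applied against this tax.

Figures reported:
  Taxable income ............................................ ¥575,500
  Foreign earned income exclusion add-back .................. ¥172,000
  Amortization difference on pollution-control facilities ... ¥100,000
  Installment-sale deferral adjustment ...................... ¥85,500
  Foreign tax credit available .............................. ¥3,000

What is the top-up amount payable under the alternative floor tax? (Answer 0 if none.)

Standard income tax:
  ¥575,500 × 11% = ¥63,305
  Less foreign tax credit ¥3,000 → ¥60,305

Alternative floor tax:
  Adjusted income: ¥575,500 + ¥172,000 + ¥100,000 + ¥85,500 = ¥933,000
  Less exemption ¥43,000 → base ¥890,000
  ¥890,000 × 25% = ¥222,500

Excess of alternative floor tax over standard income tax: ¥222,500 − ¥60,305 = ¥162,195.

¥162,195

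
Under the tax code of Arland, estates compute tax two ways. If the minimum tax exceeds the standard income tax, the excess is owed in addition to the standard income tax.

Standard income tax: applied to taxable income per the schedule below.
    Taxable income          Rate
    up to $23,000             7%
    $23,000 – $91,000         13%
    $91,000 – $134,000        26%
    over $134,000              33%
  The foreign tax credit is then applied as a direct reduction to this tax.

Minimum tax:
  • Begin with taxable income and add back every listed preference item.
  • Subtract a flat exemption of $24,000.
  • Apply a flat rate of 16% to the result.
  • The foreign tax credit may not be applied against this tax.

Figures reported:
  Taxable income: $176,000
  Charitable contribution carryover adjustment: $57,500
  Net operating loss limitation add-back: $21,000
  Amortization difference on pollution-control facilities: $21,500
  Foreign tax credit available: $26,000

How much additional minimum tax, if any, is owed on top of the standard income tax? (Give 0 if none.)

$30,830

Standard income tax:
  $23,000 × 7% = $1,610
  $68,000 × 13% = $8,840
  $43,000 × 26% = $11,180
  $42,000 × 33% = $13,860
  → $35,490
  Less foreign tax credit $26,000 → $9,490

Minimum tax:
  Adjusted income: $176,000 + $57,500 + $21,000 + $21,500 = $276,000
  Less exemption $24,000 → base $252,000
  $252,000 × 16% = $40,320

Excess of minimum tax over standard income tax: $40,320 − $9,490 = $30,830.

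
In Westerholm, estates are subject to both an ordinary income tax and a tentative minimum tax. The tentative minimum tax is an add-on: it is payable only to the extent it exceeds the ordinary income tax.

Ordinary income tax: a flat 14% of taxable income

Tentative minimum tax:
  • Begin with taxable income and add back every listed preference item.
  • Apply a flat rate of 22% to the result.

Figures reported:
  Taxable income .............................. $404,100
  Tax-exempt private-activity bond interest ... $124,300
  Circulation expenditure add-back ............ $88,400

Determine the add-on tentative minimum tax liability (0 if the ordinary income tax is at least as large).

$79,122

Ordinary income tax:
  $404,100 × 14% = $56,574

Tentative minimum tax:
  Adjusted income: $404,100 + $124,300 + $88,400 = $616,800
  $616,800 × 22% = $135,696

Excess of tentative minimum tax over ordinary income tax: $135,696 − $56,574 = $79,122.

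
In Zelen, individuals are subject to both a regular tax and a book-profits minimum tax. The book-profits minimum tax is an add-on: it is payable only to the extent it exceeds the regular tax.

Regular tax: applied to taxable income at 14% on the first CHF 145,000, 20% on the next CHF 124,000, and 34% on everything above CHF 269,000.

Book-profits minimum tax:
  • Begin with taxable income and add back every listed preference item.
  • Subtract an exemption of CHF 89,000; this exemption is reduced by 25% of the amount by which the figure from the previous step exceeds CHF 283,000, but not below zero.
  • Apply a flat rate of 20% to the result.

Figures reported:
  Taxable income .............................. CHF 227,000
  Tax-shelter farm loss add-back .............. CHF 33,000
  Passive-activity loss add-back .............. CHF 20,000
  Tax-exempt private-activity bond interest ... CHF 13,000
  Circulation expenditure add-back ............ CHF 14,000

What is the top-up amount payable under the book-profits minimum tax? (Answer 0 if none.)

Book-profits minimum tax:
  Adjusted income: CHF 227,000 + CHF 33,000 + CHF 20,000 + CHF 13,000 + CHF 14,000 = CHF 307,000
  Exemption: CHF 89,000 − 25% × (CHF 307,000 − CHF 283,000) = CHF 89,000 − CHF 6,000 = CHF 83,000
  Base: CHF 307,000 − CHF 83,000 = CHF 224,000
  CHF 224,000 × 20% = CHF 44,800

Regular tax:
  CHF 145,000 × 14% = CHF 20,300
  CHF 82,000 × 20% = CHF 16,400
  → CHF 36,700

Excess of book-profits minimum tax over regular tax: CHF 44,800 − CHF 36,700 = CHF 8,100.

CHF 8,100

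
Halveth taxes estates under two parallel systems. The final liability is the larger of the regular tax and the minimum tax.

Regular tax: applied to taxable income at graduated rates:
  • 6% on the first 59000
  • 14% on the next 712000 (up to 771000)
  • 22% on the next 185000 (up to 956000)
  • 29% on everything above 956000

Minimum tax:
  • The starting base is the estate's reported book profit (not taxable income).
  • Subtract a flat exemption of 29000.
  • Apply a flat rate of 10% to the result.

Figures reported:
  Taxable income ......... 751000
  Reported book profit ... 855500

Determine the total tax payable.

Regular tax:
  59000 × 6% = 3540
  692000 × 14% = 96880
  → 100420

Minimum tax:
  Base (reported book profit): 855500
  Less exemption 29000 → base 826500
  826500 × 10% = 82650

100420 > 82650, so the regular tax governs.

100420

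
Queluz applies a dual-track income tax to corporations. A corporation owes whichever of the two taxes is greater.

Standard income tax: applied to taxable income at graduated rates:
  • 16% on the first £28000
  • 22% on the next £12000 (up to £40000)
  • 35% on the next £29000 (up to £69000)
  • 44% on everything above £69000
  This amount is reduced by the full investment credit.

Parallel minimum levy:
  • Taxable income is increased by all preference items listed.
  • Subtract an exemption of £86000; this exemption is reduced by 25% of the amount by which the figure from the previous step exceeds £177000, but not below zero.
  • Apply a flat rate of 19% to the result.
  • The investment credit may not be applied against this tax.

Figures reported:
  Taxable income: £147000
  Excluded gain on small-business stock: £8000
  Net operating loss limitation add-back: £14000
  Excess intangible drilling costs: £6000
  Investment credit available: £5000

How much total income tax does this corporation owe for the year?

£46590

Standard income tax:
  £28000 × 16% = £4480
  £12000 × 22% = £2640
  £29000 × 35% = £10150
  £78000 × 44% = £34320
  → £51590
  Less investment credit £5000 → £46590

Parallel minimum levy:
  Adjusted income: £147000 + £8000 + £14000 + £6000 = £175000
  Exemption: £175000 ≤ £177000, so full £86000 applies
  Base: £175000 − £86000 = £89000
  £89000 × 19% = £16910

£46590 > £16910, so the standard income tax governs.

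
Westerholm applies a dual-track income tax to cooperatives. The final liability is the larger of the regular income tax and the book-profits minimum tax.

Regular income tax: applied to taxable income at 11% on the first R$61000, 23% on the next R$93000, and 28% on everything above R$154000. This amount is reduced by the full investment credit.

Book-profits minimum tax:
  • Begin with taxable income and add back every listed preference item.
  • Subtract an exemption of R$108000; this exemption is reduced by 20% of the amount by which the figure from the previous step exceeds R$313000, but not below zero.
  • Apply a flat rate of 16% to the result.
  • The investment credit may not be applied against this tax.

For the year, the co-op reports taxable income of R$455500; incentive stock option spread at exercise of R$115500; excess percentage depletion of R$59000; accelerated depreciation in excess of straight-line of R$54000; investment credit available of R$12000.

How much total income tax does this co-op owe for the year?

Regular income tax:
  R$61000 × 11% = R$6710
  R$93000 × 23% = R$21390
  R$301500 × 28% = R$84420
  → R$112520
  Less investment credit R$12000 → R$100520

Book-profits minimum tax:
  Adjusted income: R$455500 + R$115500 + R$59000 + R$54000 = R$684000
  Exemption: R$108000 − 20% × (R$684000 − R$313000) = R$108000 − R$74200 = R$33800
  Base: R$684000 − R$33800 = R$650200
  R$650200 × 16% = R$104032

R$104032 > R$100520, so the book-profits minimum tax is the binding amount.

R$104032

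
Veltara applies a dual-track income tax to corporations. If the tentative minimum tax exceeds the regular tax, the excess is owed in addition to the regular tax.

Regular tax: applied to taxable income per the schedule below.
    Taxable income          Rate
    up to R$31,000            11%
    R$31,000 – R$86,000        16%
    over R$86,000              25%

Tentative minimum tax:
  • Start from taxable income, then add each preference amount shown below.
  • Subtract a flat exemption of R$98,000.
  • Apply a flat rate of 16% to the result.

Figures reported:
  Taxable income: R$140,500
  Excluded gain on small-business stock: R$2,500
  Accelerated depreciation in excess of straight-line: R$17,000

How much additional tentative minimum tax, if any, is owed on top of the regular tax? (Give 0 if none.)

Regular tax:
  R$31,000 × 11% = R$3,410
  R$55,000 × 16% = R$8,800
  R$54,500 × 25% = R$13,625
  → R$25,835

Tentative minimum tax:
  Adjusted income: R$140,500 + R$2,500 + R$17,000 = R$160,000
  Less exemption R$98,000 → base R$62,000
  R$62,000 × 16% = R$9,920

R$9,920 ≤ R$25,835, so no add-on is due.

R$0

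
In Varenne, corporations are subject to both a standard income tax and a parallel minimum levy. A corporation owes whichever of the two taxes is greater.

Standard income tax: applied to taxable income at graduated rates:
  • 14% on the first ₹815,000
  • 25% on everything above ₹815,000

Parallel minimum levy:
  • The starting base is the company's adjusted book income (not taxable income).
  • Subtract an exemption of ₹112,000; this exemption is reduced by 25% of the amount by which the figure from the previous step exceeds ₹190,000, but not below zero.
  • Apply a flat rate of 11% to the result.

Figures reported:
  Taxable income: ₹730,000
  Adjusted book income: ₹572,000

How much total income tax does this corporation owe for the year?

Standard income tax:
  ₹730,000 × 14% = ₹102,200

Parallel minimum levy:
  Base (adjusted book income): ₹572,000
  Exemption: ₹112,000 − 25% × (₹572,000 − ₹190,000) = ₹112,000 − ₹95,500 = ₹16,500
  Base: ₹572,000 − ₹16,500 = ₹555,500
  ₹555,500 × 11% = ₹61,105

₹102,200 > ₹61,105, so the standard income tax governs.

₹102,200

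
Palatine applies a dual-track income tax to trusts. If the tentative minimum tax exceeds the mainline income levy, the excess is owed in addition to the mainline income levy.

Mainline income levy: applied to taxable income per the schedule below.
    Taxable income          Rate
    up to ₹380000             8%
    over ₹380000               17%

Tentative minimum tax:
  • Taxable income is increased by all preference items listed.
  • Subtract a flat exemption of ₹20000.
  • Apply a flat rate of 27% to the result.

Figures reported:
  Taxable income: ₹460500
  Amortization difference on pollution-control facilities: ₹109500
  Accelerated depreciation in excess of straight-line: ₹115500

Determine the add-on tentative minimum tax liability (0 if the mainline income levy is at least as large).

Tentative minimum tax:
  Adjusted income: ₹460500 + ₹109500 + ₹115500 = ₹685500
  Less exemption ₹20000 → base ₹665500
  ₹665500 × 27% = ₹179685

Mainline income levy:
  ₹380000 × 8% = ₹30400
  ₹80500 × 17% = ₹13685
  → ₹44085

Excess of tentative minimum tax over mainline income levy: ₹179685 − ₹44085 = ₹135600.

₹135600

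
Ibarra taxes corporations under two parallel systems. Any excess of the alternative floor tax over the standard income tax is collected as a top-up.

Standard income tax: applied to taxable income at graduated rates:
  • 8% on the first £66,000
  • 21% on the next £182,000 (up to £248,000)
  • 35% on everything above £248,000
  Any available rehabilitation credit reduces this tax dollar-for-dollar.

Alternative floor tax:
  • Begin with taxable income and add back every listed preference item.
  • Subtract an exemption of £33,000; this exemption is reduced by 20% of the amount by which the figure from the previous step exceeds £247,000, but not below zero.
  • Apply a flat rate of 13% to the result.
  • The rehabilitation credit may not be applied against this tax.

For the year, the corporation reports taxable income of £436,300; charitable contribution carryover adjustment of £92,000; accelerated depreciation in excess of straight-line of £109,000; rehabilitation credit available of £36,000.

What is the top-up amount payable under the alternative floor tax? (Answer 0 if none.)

£9,444

Alternative floor tax:
  Adjusted income: £436,300 + £92,000 + £109,000 = £637,300
  Exemption: 20% × (£637,300 − £247,000) = £78,060 ≥ £33,000, so the exemption is fully phased out
  Base: £637,300 − £0 = £637,300
  £637,300 × 13% = £82,849

Standard income tax:
  £66,000 × 8% = £5,280
  £182,000 × 21% = £38,220
  £188,300 × 35% = £65,905
  → £109,405
  Less rehabilitation credit £36,000 → £73,405

Excess of alternative floor tax over standard income tax: £82,849 − £73,405 = £9,444.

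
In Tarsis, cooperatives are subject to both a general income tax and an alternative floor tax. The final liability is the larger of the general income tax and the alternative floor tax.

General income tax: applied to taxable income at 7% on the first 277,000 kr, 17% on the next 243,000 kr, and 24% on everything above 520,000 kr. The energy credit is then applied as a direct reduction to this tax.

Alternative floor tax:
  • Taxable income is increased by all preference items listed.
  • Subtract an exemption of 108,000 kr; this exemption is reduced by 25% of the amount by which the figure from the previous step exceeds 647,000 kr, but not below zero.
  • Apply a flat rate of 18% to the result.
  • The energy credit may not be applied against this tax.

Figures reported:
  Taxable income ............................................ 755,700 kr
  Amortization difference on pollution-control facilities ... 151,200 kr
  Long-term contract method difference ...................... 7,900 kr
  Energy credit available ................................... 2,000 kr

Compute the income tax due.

General income tax:
  277,000 kr × 7% = 19,390 kr
  243,000 kr × 17% = 41,310 kr
  235,700 kr × 24% = 56,568 kr
  → 117,268 kr
  Less energy credit 2,000 kr → 115,268 kr

Alternative floor tax:
  Adjusted income: 755,700 kr + 151,200 kr + 7,900 kr = 914,800 kr
  Exemption: 108,000 kr − 25% × (914,800 kr − 647,000 kr) = 108,000 kr − 66,950 kr = 41,050 kr
  Base: 914,800 kr − 41,050 kr = 873,750 kr
  873,750 kr × 18% = 157,275 kr

157,275 kr > 115,268 kr, so the alternative floor tax is the binding amount.

157,275 kr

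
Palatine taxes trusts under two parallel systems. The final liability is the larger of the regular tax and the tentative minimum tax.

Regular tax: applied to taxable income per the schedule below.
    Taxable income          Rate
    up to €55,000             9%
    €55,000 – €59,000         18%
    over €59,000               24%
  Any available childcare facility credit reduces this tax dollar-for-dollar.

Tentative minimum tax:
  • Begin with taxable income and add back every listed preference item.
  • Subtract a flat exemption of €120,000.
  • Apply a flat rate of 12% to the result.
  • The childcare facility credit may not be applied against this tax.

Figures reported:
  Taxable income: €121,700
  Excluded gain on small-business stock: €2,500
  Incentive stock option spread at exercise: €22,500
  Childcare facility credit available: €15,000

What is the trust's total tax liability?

€5,718

Regular tax:
  €55,000 × 9% = €4,950
  €4,000 × 18% = €720
  €62,700 × 24% = €15,048
  → €20,718
  Less childcare facility credit €15,000 → €5,718

Tentative minimum tax:
  Adjusted income: €121,700 + €2,500 + €22,500 = €146,700
  Less exemption €120,000 → base €26,700
  €26,700 × 12% = €3,204

€5,718 > €3,204, so the regular tax governs.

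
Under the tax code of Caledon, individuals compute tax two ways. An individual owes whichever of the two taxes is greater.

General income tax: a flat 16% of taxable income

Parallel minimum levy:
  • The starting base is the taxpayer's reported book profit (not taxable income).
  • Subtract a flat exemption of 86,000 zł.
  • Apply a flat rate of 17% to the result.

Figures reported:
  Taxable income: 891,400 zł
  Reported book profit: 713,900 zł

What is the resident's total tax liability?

142,624 zł

General income tax:
  891,400 zł × 16% = 142,624 zł

Parallel minimum levy:
  Base (reported book profit): 713,900 zł
  Less exemption 86,000 zł → base 627,900 zł
  627,900 zł × 17% = 106,743 zł

142,624 zł > 106,743 zł, so the general income tax governs.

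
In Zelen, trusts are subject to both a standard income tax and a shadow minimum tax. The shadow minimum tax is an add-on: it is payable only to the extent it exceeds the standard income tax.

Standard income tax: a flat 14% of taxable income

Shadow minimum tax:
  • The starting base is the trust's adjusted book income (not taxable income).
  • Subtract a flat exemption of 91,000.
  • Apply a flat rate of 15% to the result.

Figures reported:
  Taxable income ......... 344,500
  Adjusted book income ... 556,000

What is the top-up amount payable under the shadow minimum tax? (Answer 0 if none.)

21,520

Shadow minimum tax:
  Base (adjusted book income): 556,000
  Less exemption 91,000 → base 465,000
  465,000 × 15% = 69,750

Standard income tax:
  344,500 × 14% = 48,230

Excess of shadow minimum tax over standard income tax: 69,750 − 48,230 = 21,520.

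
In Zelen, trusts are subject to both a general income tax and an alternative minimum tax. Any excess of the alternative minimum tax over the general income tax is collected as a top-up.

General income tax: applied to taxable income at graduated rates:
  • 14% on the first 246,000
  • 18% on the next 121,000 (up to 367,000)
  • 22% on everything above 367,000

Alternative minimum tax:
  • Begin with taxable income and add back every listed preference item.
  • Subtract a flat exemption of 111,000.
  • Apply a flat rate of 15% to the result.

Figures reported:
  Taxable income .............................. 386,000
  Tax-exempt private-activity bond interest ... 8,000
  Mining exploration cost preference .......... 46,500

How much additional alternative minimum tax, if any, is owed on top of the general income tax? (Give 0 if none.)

0

Alternative minimum tax:
  Adjusted income: 386,000 + 8,000 + 46,500 = 440,500
  Less exemption 111,000 → base 329,500
  329,500 × 15% = 49,425

General income tax:
  246,000 × 14% = 34,440
  121,000 × 18% = 21,780
  19,000 × 22% = 4,180
  → 60,400

49,425 ≤ 60,400, so no add-on is due.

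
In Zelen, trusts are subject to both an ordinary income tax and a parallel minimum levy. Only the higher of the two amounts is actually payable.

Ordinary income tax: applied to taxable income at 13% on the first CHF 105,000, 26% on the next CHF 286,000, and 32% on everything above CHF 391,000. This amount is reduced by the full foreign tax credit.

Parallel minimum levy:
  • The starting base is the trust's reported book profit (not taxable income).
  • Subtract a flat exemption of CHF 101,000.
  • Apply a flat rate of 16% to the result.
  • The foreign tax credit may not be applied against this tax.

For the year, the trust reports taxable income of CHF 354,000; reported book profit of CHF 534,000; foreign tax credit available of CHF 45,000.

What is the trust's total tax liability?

Ordinary income tax:
  CHF 105,000 × 13% = CHF 13,650
  CHF 249,000 × 26% = CHF 64,740
  → CHF 78,390
  Less foreign tax credit CHF 45,000 → CHF 33,390

Parallel minimum levy:
  Base (reported book profit): CHF 534,000
  Less exemption CHF 101,000 → base CHF 433,000
  CHF 433,000 × 16% = CHF 69,280

CHF 69,280 > CHF 33,390, so the parallel minimum levy is the binding amount.

CHF 69,280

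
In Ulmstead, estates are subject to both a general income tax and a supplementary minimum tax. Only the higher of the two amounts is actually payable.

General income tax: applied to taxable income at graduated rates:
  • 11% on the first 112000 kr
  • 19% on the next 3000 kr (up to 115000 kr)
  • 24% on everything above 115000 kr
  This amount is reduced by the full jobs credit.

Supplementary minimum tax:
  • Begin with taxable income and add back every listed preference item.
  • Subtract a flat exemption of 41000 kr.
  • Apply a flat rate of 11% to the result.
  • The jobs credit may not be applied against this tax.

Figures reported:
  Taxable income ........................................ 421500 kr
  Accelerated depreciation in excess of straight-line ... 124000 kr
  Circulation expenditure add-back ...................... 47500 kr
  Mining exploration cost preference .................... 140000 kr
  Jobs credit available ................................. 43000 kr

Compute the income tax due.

General income tax:
  112000 kr × 11% = 12320 kr
  3000 kr × 19% = 570 kr
  306500 kr × 24% = 73560 kr
  → 86450 kr
  Less jobs credit 43000 kr → 43450 kr

Supplementary minimum tax:
  Adjusted income: 421500 kr + 124000 kr + 47500 kr + 140000 kr = 733000 kr
  Less exemption 41000 kr → base 692000 kr
  692000 kr × 11% = 76120 kr

76120 kr > 43450 kr, so the supplementary minimum tax is the binding amount.

76120 kr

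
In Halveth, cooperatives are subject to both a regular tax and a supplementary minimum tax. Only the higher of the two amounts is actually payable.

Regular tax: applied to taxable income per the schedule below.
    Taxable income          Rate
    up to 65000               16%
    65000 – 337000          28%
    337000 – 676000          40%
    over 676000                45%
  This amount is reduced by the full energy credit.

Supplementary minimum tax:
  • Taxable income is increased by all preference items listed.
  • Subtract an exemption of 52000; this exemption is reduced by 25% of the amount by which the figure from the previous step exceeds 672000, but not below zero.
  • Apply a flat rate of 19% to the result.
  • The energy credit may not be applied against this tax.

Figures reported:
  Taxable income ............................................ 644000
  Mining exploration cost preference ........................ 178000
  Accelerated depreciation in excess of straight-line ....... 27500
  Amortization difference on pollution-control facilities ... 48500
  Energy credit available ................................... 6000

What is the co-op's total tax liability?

203360

Regular tax:
  65000 × 16% = 10400
  272000 × 28% = 76160
  307000 × 40% = 122800
  → 209360
  Less energy credit 6000 → 203360

Supplementary minimum tax:
  Adjusted income: 644000 + 178000 + 27500 + 48500 = 898000
  Exemption: 25% × (898000 − 672000) = 56500 ≥ 52000, so the exemption is fully phased out
  Base: 898000 − 0 = 898000
  898000 × 19% = 170620

203360 > 170620, so the regular tax governs.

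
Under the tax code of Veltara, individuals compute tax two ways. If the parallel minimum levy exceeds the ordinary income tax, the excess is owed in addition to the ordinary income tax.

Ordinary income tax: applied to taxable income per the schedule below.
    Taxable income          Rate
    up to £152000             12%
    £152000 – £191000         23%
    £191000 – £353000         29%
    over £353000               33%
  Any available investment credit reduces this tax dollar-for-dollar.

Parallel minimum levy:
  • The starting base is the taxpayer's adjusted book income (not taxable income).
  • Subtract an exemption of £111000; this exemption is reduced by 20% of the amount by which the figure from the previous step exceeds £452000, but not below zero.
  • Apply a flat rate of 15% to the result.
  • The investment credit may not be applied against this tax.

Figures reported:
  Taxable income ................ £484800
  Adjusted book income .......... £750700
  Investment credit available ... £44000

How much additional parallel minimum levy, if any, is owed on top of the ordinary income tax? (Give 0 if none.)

Parallel minimum levy:
  Base (adjusted book income): £750700
  Exemption: £111000 − 20% × (£750700 − £452000) = £111000 − £59740 = £51260
  Base: £750700 − £51260 = £699440
  £699440 × 15% = £104916

Ordinary income tax:
  £152000 × 12% = £18240
  £39000 × 23% = £8970
  £162000 × 29% = £46980
  £131800 × 33% = £43494
  → £117684
  Less investment credit £44000 → £73684

Excess of parallel minimum levy over ordinary income tax: £104916 − £73684 = £31232.

£31232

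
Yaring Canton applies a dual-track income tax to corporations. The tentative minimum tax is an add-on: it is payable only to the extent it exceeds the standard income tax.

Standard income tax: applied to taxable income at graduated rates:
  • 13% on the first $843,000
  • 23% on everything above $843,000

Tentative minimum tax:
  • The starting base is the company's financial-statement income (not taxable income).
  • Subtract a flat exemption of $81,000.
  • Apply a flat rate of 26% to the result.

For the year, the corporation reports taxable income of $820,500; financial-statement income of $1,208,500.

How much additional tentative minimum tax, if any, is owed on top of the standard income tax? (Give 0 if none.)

$186,485

Tentative minimum tax:
  Base (financial-statement income): $1,208,500
  Less exemption $81,000 → base $1,127,500
  $1,127,500 × 26% = $293,150

Standard income tax:
  $820,500 × 13% = $106,665

Excess of tentative minimum tax over standard income tax: $293,150 − $106,665 = $186,485.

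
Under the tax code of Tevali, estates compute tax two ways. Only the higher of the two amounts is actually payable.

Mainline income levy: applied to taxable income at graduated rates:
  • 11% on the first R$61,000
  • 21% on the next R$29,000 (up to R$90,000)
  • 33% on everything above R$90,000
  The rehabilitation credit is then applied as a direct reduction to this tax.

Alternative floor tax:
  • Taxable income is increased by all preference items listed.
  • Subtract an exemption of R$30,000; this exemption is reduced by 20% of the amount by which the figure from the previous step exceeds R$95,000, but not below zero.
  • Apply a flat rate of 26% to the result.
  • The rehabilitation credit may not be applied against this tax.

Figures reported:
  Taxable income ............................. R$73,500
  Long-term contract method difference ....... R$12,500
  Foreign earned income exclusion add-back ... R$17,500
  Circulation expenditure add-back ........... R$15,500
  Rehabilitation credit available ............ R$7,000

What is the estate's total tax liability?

R$24,388

Alternative floor tax:
  Adjusted income: R$73,500 + R$12,500 + R$17,500 + R$15,500 = R$119,000
  Exemption: R$30,000 − 20% × (R$119,000 − R$95,000) = R$30,000 − R$4,800 = R$25,200
  Base: R$119,000 − R$25,200 = R$93,800
  R$93,800 × 26% = R$24,388

Mainline income levy:
  R$61,000 × 11% = R$6,710
  R$12,500 × 21% = R$2,625
  → R$9,335
  Less rehabilitation credit R$7,000 → R$2,335

R$24,388 > R$2,335, so the alternative floor tax is the binding amount.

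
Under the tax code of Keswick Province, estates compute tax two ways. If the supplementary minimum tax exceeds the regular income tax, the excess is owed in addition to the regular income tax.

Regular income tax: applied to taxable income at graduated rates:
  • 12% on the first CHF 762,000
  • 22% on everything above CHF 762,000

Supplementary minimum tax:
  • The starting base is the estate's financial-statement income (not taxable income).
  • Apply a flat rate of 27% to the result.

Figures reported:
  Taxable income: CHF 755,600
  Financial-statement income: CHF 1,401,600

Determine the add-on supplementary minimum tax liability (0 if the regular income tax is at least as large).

CHF 287,760

Regular income tax:
  CHF 755,600 × 12% = CHF 90,672

Supplementary minimum tax:
  Base (financial-statement income): CHF 1,401,600
  CHF 1,401,600 × 27% = CHF 378,432

Excess of supplementary minimum tax over regular income tax: CHF 378,432 − CHF 90,672 = CHF 287,760.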